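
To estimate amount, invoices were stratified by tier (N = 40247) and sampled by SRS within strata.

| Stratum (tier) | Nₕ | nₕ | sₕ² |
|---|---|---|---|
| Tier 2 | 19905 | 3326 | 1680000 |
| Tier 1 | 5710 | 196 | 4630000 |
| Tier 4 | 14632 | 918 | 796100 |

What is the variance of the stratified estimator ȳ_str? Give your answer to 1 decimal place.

669.5

Var(ȳ_str) = Σₕ Wₕ²(1 − fₕ)sₕ²/nₕ with Wₕ = Nₕ/N, N = 40247.
Tier 2: Wₕ = 0.49457102; term = 0.49457102²·(1 − 0.16709370)·1680000/3326 = 102.90596.
Tier 1: Wₕ = 0.14187393; term = 0.14187393²·(1 − 0.03432574)·4630000/196 = 459.15653.
Tier 4: Wₕ = 0.36355505; term = 0.36355505²·(1 − 0.06273920)·796100/918 = 107.43004.
Sum = 669.49253.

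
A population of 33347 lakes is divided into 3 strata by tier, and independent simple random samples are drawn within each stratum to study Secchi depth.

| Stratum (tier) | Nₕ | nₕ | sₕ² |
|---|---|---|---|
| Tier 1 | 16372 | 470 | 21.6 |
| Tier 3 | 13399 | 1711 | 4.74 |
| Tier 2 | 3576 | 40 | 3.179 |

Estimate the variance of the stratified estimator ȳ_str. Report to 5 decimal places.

Var(ȳ_str) = Σₕ Wₕ²(1 − fₕ)sₕ²/nₕ with Wₕ = Nₕ/N, N = 33347.
Tier 1: Wₕ = 0.49095871; term = 0.49095871²·(1 − 0.02870755)·21.6/470 = 0.010759593.
Tier 3: Wₕ = 0.40180526; term = 0.40180526²·(1 − 0.12769610)·4.74/1711 = 3.901462 × 10^-4.
Tier 2: Wₕ = 0.10723603; term = 0.10723603²·(1 − 0.01118568)·3.179/40 = 9.0370516 × 10^-4.
Sum = 0.012053444.

0.01205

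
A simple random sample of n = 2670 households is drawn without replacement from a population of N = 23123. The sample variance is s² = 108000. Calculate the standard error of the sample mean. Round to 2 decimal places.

5.98

Under SRS without replacement, Var(ȳ) = (1 − f)·s²/n with f = n/N = 2670/23123 = 0.11546945.
Var(ȳ) = (1 − 0.11546945)·108000/2670 = 0.88453055·40.449438 = 35.778764.
SE(ȳ) = √(35.778764) = 5.98.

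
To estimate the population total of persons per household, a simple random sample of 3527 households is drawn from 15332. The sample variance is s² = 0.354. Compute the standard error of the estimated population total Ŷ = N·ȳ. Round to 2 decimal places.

134.78

Var(Ŷ) = N²·Var(ȳ) = N²·(1 − n/N)·s²/n.
f = 3527/15332 = 0.23004174; Var(ȳ) = 0.76995826·0.354/3527 = 7.7279621 × 10^-5.
Var(Ŷ) = 15332² · (7.7279621 × 10^-5) = 18166.138.
SE(Ŷ) = √(18166.138) = 134.78.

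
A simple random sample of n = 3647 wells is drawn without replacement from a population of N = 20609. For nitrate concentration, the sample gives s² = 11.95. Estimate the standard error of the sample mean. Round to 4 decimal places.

0.0519

Under SRS without replacement, Var(ȳ) = (1 − f)·s²/n with f = n/N = 3647/20609 = 0.17696152.
Var(ȳ) = (1 − 0.17696152)·11.95/3647 = 0.82303848·0.0032766658 = 0.002696822.
SE(ȳ) = √(0.002696822) = 0.0519.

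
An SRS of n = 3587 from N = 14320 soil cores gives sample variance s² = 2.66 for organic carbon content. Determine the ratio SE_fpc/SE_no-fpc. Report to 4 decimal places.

0.8657

f = n/N = 3587/14320 = 0.25048883.
SE_no-fpc = √(s²/n) = 0.027231724; SE_fpc = √((1−f)s²/n) = 0.023575678.
Ratio = √(1−f) = 0.86574313.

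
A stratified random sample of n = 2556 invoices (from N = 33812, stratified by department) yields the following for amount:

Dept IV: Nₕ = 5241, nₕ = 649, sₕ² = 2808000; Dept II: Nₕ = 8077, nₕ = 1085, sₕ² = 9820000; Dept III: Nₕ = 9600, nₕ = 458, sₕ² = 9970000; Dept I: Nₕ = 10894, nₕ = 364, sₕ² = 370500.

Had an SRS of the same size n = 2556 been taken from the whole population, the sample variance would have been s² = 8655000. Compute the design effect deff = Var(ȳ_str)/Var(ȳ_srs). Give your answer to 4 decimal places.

0.7384

Var(ȳ_str) = Σ Wₕ²(1−fₕ)sₕ²/nₕ with Wₕ = Nₕ/33812:
  Dept IV: (5241/33812)²·(1−649/5241)·2808000/649 = 91.080777
  Dept II: (8077/33812)²·(1−1085/8077)·9820000/1085 = 447.08647
  Dept III: (9600/33812)²·(1−458/9600)·9970000/458 = 1671.0922
  Dept I: (10894/33812)²·(1−364/10894)·370500/364 = 102.13177
  → Var(ȳ_str) = 2311.3912.
Var(ȳ_srs) = (1 − 2556/33812)·8655000/2556 = 3130.176.
deff = 2311.3912 / 3130.176 = 0.7384.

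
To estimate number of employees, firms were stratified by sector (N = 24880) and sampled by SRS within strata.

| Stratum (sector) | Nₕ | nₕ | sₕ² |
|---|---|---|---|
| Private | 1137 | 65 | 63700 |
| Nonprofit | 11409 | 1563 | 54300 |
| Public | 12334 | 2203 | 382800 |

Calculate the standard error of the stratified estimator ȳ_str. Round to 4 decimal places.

6.5811

Var(ȳ_str) = Σₕ Wₕ²(1 − fₕ)sₕ²/nₕ with Wₕ = Nₕ/N, N = 24880.
Private: Wₕ = 0.04569936; term = 0.04569936²·(1 − 0.05716799)·63700/65 = 1.929659.
Nonprofit: Wₕ = 0.45856109; term = 0.45856109²·(1 − 0.13699711)·54300/1563 = 6.3044544.
Public: Wₕ = 0.49573955; term = 0.49573955²·(1 − 0.17861197)·382800/2203 = 35.076232.
Sum = 43.310345.
SE = √(43.310345) = 6.5811.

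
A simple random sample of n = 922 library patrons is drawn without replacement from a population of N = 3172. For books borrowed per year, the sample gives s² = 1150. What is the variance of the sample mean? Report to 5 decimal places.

Under SRS without replacement, Var(ȳ) = (1 − f)·s²/n with f = n/N = 922/3172 = 0.29066835.
Var(ȳ) = (1 − 0.29066835)·1150/922 = 0.70933165·1.2472885 = 0.88474121.

0.88474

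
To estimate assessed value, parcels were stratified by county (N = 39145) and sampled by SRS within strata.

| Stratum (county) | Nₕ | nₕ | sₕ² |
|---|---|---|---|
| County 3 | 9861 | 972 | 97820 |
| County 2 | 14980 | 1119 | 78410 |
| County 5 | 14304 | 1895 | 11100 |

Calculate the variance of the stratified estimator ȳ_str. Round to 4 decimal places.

Var(ȳ_str) = Σₕ Wₕ²(1 − fₕ)sₕ²/nₕ with Wₕ = Nₕ/N, N = 39145.
County 3: Wₕ = 0.25190957; term = 0.25190957²·(1 − 0.09857012)·97820/972 = 5.7568202.
County 2: Wₕ = 0.38267978; term = 0.38267978²·(1 − 0.07469960)·78410/1119 = 9.4950039.
County 5: Wₕ = 0.36541065; term = 0.36541065²·(1 − 0.13248043)·11100/1895 = 0.67850875.
Sum = 15.930333.

15.9303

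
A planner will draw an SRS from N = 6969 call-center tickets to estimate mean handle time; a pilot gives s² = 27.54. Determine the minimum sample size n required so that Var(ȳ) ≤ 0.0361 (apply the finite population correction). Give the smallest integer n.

688

Without fpc, n₀ = s²/D = 27.54/0.0361 = 762.8809.
With fpc, (1 − n/N)·s²/n ≤ D requires n ≥ n₀/(1 + n₀/N) = 762.8809/(1 + 762.8809/6969) = 687.6098.
Rounding up, n = 688.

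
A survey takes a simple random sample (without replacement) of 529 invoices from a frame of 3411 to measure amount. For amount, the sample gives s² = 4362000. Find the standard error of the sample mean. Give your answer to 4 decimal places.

Under SRS without replacement, Var(ȳ) = (1 − f)·s²/n with f = n/N = 529/3411 = 0.15508648.
Var(ȳ) = (1 − 0.15508648)·4362000/529 = 0.84491352·8245.7467 = 6966.9428.
SE(ȳ) = √(6966.9428) = 83.4682.

83.4682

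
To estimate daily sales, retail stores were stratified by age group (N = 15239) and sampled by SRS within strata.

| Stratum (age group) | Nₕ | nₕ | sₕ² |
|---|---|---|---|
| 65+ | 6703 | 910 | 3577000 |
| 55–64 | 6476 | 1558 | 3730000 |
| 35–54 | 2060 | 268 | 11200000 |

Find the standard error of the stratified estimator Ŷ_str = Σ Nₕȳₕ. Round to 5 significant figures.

Var(Ŷ_str) = Σₕ Nₕ²(1 − fₕ)sₕ²/nₕ.
65+: 6703²·(1 − 910/6703)·3577000/910 = 1.5263365 × 10^11.
55–64: 6476²·(1 − 1558/6476)·3730000/1558 = 7.6249455 × 10^10.
35–54: 2060²·(1 − 268/2060)·11200000/268 = 1.5427248 × 10^11.
Sum = 3.8315559 × 10^11.
SE = √(3.8315559 × 10^11) = 619000.

619000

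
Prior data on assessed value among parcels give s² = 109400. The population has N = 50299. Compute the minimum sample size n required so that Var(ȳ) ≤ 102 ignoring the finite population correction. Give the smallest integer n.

Without fpc, n₀ = s²/D = 109400/102 = 1072.5490.
Rounding up, n = 1073.

1073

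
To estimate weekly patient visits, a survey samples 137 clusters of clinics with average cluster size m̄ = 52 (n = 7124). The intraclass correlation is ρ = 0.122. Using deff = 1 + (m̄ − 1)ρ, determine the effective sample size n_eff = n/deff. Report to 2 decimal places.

deff = 1 + (52 − 1)·0.122 = 1 + 6.222 = 7.222.
n_eff = 7124 / 7.222 = 986.43.

986.43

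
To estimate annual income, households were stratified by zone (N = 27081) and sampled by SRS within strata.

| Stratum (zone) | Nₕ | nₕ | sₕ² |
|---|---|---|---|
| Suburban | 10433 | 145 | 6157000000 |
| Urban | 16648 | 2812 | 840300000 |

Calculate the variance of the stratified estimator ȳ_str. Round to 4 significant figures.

6.308 × 10^6

Var(ȳ_str) = Σₕ Wₕ²(1 − fₕ)sₕ²/nₕ with Wₕ = Nₕ/N, N = 27081.
Suburban: Wₕ = 0.38525165; term = 0.38525165²·(1 − 0.01389821)·6157000000/145 = 6.214582 × 10^6.
Urban: Wₕ = 0.61474835; term = 0.61474835²·(1 − 0.16890918)·840300000/2812 = 93856.05.
Sum = 6.3084381 × 10^6.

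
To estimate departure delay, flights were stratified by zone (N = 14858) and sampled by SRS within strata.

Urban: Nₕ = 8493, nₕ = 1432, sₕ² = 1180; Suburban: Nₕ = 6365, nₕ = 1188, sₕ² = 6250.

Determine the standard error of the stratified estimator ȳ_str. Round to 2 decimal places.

Var(ȳ_str) = Σₕ Wₕ²(1 − fₕ)sₕ²/nₕ with Wₕ = Nₕ/N, N = 14858.
Urban: Wₕ = 0.57161125; term = 0.57161125²·(1 − 0.16860944)·1180/1432 = 0.22384408.
Suburban: Wₕ = 0.42838875; term = 0.42838875²·(1 − 0.18664572)·6250/1188 = 0.78527079.
Sum = 1.0091149.
SE = √(1.0091149) = 1.00.

1.00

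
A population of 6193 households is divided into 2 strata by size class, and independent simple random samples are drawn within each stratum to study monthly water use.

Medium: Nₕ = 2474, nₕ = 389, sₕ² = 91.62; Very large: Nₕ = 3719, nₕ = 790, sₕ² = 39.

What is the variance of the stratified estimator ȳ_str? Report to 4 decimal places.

Var(ȳ_str) = Σₕ Wₕ²(1 − fₕ)sₕ²/nₕ with Wₕ = Nₕ/N, N = 6193.
Medium: Wₕ = 0.39948329; term = 0.39948329²·(1 − 0.15723525)·91.62/389 = 0.031677017.
Very large: Wₕ = 0.60051671; term = 0.60051671²·(1 − 0.21242269)·39/790 = 0.014021062.
Sum = 0.045698079.

0.0457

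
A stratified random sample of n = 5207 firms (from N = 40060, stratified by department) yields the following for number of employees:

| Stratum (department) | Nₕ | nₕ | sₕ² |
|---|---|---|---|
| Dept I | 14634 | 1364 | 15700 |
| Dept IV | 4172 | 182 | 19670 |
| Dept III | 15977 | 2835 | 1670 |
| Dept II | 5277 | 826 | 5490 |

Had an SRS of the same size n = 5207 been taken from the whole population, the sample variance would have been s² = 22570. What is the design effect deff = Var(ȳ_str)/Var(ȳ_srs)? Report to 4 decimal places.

Var(ȳ_str) = Σ Wₕ²(1−fₕ)sₕ²/nₕ with Wₕ = Nₕ/40060:
  Dept I: (14634/40060)²·(1−1364/14634)·15700/1364 = 1.3928276
  Dept IV: (4172/40060)²·(1−182/4172)·19670/182 = 1.1210585
  Dept III: (15977/40060)²·(1−2835/15977)·1670/2835 = 0.077072282
  Dept II: (5277/40060)²·(1−826/5277)·5490/826 = 0.097278104
  → Var(ȳ_str) = 2.6882365.
Var(ȳ_srs) = (1 − 5207/40060)·22570/5207 = 3.7711448.
deff = 2.6882365 / 3.7711448 = 0.7128.

0.7128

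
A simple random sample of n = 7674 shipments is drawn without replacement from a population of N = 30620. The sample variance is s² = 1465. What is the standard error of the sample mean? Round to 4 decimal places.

Under SRS without replacement, Var(ȳ) = (1 − f)·s²/n with f = n/N = 7674/30620 = 0.25062051.
Var(ȳ) = (1 − 0.25062051)·1465/7674 = 0.74937949·0.19090435 = 0.14305981.
SE(ȳ) = √(0.14305981) = 0.3782.

0.3782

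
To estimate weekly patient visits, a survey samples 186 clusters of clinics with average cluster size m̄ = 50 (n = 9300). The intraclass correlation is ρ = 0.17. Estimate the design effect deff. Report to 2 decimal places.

deff = 1 + (50 − 1)·0.17 = 1 + 8.33 = 9.33.

9.33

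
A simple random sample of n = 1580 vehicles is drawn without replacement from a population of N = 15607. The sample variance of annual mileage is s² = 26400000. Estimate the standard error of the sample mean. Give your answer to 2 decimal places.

Under SRS without replacement, Var(ȳ) = (1 − f)·s²/n with f = n/N = 1580/15607 = 0.10123662.
Var(ȳ) = (1 − 0.10123662)·26400000/1580 = 0.89876338·16708.861 = 15017.312.
SE(ȳ) = √(15017.312) = 122.55.

122.55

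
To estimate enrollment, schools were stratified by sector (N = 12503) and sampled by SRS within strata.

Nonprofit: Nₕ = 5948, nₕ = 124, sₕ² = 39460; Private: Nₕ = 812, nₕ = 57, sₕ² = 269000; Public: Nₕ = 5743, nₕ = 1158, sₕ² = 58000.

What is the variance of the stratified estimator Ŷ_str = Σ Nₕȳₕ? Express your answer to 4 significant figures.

Var(Ŷ_str) = Σₕ Nₕ²(1 − fₕ)sₕ²/nₕ.
Nonprofit: 5948²·(1 − 124/5948)·39460/124 = 1.1023709 × 10^10.
Private: 812²·(1 − 57/812)·269000/57 = 2.893213 × 10^9.
Public: 5743²·(1 − 1158/5743)·58000/1158 = 1.3188566 × 10^9.
Sum = 1.5235779 × 10^10.

1.524 × 10^10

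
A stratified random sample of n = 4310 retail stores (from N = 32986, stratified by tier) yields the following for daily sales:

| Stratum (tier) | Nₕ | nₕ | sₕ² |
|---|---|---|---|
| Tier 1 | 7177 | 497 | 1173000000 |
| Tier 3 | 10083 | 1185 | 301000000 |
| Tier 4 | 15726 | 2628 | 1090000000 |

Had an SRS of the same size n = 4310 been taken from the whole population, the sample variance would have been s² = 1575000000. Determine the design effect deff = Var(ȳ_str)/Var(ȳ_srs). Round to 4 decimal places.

0.6404

Var(ȳ_str) = Σ Wₕ²(1−fₕ)sₕ²/nₕ with Wₕ = Nₕ/32986:
  Tier 1: (7177/32986)²·(1−497/7177)·1173000000/497 = 103992.43
  Tier 3: (10083/32986)²·(1−1185/10083)·301000000/1185 = 20944.549
  Tier 4: (15726/32986)²·(1−2628/15726)·1090000000/2628 = 78517.251
  → Var(ȳ_str) = 203454.23.
Var(ȳ_srs) = (1 − 4310/32986)·1575000000/4310 = 317681.71.
deff = 203454.23 / 317681.71 = 0.6404.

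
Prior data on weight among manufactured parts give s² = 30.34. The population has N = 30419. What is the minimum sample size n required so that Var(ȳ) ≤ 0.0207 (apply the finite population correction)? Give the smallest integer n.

Without fpc, n₀ = s²/D = 30.34/0.0207 = 1465.7005.
With fpc, (1 − n/N)·s²/n ≤ D requires n ≥ n₀/(1 + n₀/N) = 1465.7005/(1 + 1465.7005/30419) = 1398.3240.
Rounding up, n = 1399.

1399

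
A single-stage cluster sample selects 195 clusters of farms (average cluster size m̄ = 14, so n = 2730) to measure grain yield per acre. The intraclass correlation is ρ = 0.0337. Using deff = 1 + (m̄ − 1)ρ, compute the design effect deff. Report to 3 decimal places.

deff = 1 + (14 − 1)·0.0337 = 1 + 0.4381 = 1.4381.

1.438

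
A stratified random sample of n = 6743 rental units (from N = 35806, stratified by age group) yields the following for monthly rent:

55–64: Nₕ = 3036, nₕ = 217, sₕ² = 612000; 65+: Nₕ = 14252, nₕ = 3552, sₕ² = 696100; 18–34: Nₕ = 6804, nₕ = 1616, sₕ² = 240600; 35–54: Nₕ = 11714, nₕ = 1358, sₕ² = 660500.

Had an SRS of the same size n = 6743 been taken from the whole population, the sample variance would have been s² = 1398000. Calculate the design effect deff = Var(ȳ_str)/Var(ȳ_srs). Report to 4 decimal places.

0.5482

Var(ȳ_str) = Σ Wₕ²(1−fₕ)sₕ²/nₕ with Wₕ = Nₕ/35806:
  55–64: (3036/35806)²·(1−217/3036)·612000/217 = 18.826818
  65+: (14252/35806)²·(1−3552/14252)·696100/3552 = 23.310235
  18–34: (6804/35806)²·(1−1616/6804)·240600/1616 = 4.0992738
  35–54: (11714/35806)²·(1−1358/11714)·660500/1358 = 46.021281
  → Var(ȳ_str) = 92.257608.
Var(ȳ_srs) = (1 − 6743/35806)·1398000/6743 = 168.28238.
deff = 92.257608 / 168.28238 = 0.5482.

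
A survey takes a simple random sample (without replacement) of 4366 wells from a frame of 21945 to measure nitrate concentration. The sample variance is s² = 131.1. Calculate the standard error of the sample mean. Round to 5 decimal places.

0.15509

Under SRS without replacement, Var(ȳ) = (1 − f)·s²/n with f = n/N = 4366/21945 = 0.19895193.
Var(ȳ) = (1 − 0.19895193)·131.1/4366 = 0.80104807·0.030027485 = 0.024053459.
SE(ȳ) = √(0.024053459) = 0.15509.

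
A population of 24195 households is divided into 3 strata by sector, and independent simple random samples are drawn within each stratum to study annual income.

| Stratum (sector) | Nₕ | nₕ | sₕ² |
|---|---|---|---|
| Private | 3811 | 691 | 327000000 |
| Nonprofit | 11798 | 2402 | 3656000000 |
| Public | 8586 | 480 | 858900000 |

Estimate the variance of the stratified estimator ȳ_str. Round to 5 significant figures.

510580

Var(ȳ_str) = Σₕ Wₕ²(1 − fₕ)sₕ²/nₕ with Wₕ = Nₕ/N, N = 24195.
Private: Wₕ = 0.15751188; term = 0.15751188²·(1 − 0.18131724)·327000000/691 = 9611.9609.
Nonprofit: Wₕ = 0.48762141; term = 0.48762141²·(1 − 0.20359383)·3656000000/2402 = 288226.12.
Public: Wₕ = 0.35486671; term = 0.35486671²·(1 − 0.05590496)·858900000/480 = 212739.24.
Sum = 510577.32.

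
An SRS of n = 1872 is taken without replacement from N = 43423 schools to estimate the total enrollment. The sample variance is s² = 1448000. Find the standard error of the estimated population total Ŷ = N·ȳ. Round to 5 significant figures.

1.1814 × 10^6

Var(Ŷ) = N²·Var(ȳ) = N²·(1 − n/N)·s²/n.
f = 1872/43423 = 0.04311079; Var(ȳ) = 0.95688921·1448000/1872 = 740.15789.
Var(Ŷ) = 43423² · 740.15789 = 1.3956098 × 10^12.
SE(Ŷ) = √(1.3956098 × 10^12) = 1.1814 × 10^6.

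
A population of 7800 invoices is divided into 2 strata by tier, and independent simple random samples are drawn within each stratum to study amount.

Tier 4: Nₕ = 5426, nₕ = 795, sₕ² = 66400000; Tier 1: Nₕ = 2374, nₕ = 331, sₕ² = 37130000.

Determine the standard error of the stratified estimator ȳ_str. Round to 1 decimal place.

208.4

Var(ȳ_str) = Σₕ Wₕ²(1 − fₕ)sₕ²/nₕ with Wₕ = Nₕ/N, N = 7800.
Tier 4: Wₕ = 0.69564103; term = 0.69564103²·(1 − 0.14651677)·66400000/795 = 34495.808.
Tier 1: Wₕ = 0.30435897; term = 0.30435897²·(1 − 0.13942713)·37130000/331 = 8942.4564.
Sum = 43438.264.
SE = √(43438.264) = 208.4.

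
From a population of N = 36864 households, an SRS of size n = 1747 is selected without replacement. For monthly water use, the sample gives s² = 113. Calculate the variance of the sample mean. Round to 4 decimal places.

Under SRS without replacement, Var(ȳ) = (1 − f)·s²/n with f = n/N = 1747/36864 = 0.04739041.
Var(ȳ) = (1 − 0.04739041)·113/1747 = 0.95260959·0.064682313 = 0.061616991.

0.0616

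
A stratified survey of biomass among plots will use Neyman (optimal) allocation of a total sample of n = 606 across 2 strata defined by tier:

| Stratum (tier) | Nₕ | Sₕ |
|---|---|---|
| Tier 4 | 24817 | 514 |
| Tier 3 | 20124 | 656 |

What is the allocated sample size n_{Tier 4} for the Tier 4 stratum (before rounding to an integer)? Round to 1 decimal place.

297.8

Neyman allocation: nₕ = n·NₕSₕ / Σⱼ NⱼSⱼ.
Σ NⱼSⱼ = 24817·514 + 20124·656 = 2.5957282 × 10^7.
n_{Tier 4} = 606·24817·514 / (2.5957282 × 10^7) = 297.8.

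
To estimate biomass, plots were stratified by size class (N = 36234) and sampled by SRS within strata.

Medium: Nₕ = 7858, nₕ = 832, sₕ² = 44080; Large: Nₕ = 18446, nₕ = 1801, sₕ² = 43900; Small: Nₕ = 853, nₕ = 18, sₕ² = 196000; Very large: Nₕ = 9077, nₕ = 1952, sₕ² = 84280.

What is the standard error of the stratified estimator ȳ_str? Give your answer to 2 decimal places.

Var(ȳ_str) = Σₕ Wₕ²(1 − fₕ)sₕ²/nₕ with Wₕ = Nₕ/N, N = 36234.
Medium: Wₕ = 0.21686813; term = 0.21686813²·(1 − 0.10587936)·44080/832 = 2.2279522.
Large: Wₕ = 0.50907987; term = 0.50907987²·(1 − 0.09763634)·43900/1801 = 5.7003858.
Small: Wₕ = 0.02354143; term = 0.02354143²·(1 − 0.02110199)·196000/18 = 5.9072658.
Very large: Wₕ = 0.25051057; term = 0.25051057²·(1 − 0.21504903)·84280/1952 = 2.1268622.
Sum = 15.962466.
SE = √(15.962466) = 4.00.

4.00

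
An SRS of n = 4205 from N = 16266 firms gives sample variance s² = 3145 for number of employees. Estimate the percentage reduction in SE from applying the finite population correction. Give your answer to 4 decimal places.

13.8905

f = n/N = 4205/16266 = 0.25851469.
SE_no-fpc = √(s²/n) = 0.86482319; SE_fpc = √((1−f)s²/n) = 0.74469528.
Ratio = √(1−f) = 0.86109541. Reduction = 100·(1 − 0.86109541) = 13.8905%.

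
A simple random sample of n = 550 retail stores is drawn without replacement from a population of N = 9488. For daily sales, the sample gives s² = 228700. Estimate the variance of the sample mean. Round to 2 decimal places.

391.71

Under SRS without replacement, Var(ȳ) = (1 − f)·s²/n with f = n/N = 550/9488 = 0.05796796.
Var(ȳ) = (1 − 0.05796796)·228700/550 = 0.94203204·415.81818 = 391.71405.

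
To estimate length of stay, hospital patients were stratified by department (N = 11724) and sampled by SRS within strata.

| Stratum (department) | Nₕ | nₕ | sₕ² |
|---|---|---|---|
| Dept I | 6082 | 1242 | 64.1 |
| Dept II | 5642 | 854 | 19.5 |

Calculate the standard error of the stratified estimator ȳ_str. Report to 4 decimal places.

Var(ȳ_str) = Σₕ Wₕ²(1 − fₕ)sₕ²/nₕ with Wₕ = Nₕ/N, N = 11724.
Dept I: Wₕ = 0.51876493; term = 0.51876493²·(1 − 0.20420914)·64.1/1242 = 0.011052909.
Dept II: Wₕ = 0.48123507; term = 0.48123507²·(1 − 0.15136476)·19.5/854 = 0.0044875815.
Sum = 0.015540491.
SE = √(0.015540491) = 0.1247.

0.1247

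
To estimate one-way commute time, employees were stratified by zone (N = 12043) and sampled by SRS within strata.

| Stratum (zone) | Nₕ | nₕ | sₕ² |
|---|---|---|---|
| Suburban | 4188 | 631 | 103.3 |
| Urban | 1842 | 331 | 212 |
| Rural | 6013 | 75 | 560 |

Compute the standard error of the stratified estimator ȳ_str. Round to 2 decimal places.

Var(ȳ_str) = Σₕ Wₕ²(1 − fₕ)sₕ²/nₕ with Wₕ = Nₕ/N, N = 12043.
Suburban: Wₕ = 0.34775388; term = 0.34775388²·(1 − 0.15066858)·103.3/631 = 0.016814816.
Urban: Wₕ = 0.15295192; term = 0.15295192²·(1 − 0.17969598)·212/331 = 0.012291152.
Rural: Wₕ = 0.49929420; term = 0.49929420²·(1 − 0.01247298)·560/75 = 1.8381832.
Sum = 1.8672892.
SE = √(1.8672892) = 1.37.

1.37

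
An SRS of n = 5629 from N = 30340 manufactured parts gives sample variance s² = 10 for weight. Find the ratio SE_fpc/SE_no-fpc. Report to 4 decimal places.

0.9025

f = n/N = 5629/30340 = 0.18553065.
SE_no-fpc = √(s²/n) = 0.042148719; SE_fpc = √((1−f)s²/n) = 0.038038357.
Ratio = √(1−f) = 0.90247956.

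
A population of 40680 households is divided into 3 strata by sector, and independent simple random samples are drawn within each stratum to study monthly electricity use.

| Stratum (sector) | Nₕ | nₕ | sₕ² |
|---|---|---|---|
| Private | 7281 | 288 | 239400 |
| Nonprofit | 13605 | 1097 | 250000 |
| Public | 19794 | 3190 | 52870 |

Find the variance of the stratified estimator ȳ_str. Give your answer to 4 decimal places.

Var(ȳ_str) = Σₕ Wₕ²(1 − fₕ)sₕ²/nₕ with Wₕ = Nₕ/N, N = 40680.
Private: Wₕ = 0.17898230; term = 0.17898230²·(1 − 0.03955501)·239400/288 = 25.575512.
Nonprofit: Wₕ = 0.33443953; term = 0.33443953²·(1 − 0.08063212)·250000/1097 = 23.43462.
Public: Wₕ = 0.48657817; term = 0.48657817²·(1 − 0.16115995)·52870/3190 = 3.2915695.
Sum = 52.301702.

52.3017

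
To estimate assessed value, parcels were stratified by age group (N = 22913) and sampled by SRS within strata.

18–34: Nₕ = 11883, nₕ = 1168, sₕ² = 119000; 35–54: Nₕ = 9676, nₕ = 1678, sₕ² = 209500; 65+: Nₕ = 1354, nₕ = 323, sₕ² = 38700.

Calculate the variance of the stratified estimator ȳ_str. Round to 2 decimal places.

Var(ȳ_str) = Σₕ Wₕ²(1 − fₕ)sₕ²/nₕ with Wₕ = Nₕ/N, N = 22913.
18–34: Wₕ = 0.51861389; term = 0.51861389²·(1 − 0.09829168)·119000/1168 = 24.709188.
35–54: Wₕ = 0.42229302; term = 0.42229302²·(1 − 0.17341877)·209500/1678 = 18.403712.
65+: Wₕ = 0.05909309; term = 0.05909309²·(1 − 0.23855244)·38700/323 = 0.31858246.
Sum = 43.431482.

43.43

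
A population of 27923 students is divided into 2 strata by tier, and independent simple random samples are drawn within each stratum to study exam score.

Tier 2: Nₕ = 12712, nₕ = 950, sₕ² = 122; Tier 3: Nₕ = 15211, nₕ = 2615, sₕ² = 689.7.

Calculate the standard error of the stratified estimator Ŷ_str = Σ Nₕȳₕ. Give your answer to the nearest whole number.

8351

Var(Ŷ_str) = Σₕ Nₕ²(1 − fₕ)sₕ²/nₕ.
Tier 2: 12712²·(1 − 950/12712)·122/950 = 1.9201329 × 10^7.
Tier 3: 15211²·(1 − 2615/15211)·689.7/2615 = 5.053345 × 10^7.
Sum = 6.9734779 × 10^7.
SE = √(6.9734779 × 10^7) = 8351.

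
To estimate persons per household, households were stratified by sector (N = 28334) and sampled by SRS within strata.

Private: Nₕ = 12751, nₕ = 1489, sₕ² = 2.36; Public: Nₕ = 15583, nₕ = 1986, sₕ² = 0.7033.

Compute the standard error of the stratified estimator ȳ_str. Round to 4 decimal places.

Var(ȳ_str) = Σₕ Wₕ²(1 − fₕ)sₕ²/nₕ with Wₕ = Nₕ/N, N = 28334.
Private: Wₕ = 0.45002471; term = 0.45002471²·(1 − 0.11677515)·2.36/1489 = 2.8350537 × 10^-4.
Public: Wₕ = 0.54997529; term = 0.54997529²·(1 − 0.12744658)·0.7033/1986 = 9.346301 × 10^-5.
Sum = 3.7696838 × 10^-4.
SE = √(3.7696838 × 10^-4) = 0.0194.

0.0194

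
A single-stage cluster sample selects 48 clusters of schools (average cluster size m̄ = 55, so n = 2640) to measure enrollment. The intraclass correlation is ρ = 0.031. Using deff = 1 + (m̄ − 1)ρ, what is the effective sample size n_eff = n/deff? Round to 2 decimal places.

deff = 1 + (55 − 1)·0.031 = 1 + 1.674 = 2.674.
n_eff = 2640 / 2.674 = 987.28.

987.28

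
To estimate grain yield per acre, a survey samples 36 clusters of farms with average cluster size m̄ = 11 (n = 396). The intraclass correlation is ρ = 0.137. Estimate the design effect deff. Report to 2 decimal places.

deff = 1 + (11 − 1)·0.137 = 1 + 1.37 = 2.37.

2.37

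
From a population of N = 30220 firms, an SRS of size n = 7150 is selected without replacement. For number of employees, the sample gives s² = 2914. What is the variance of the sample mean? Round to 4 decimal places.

0.3111

Under SRS without replacement, Var(ȳ) = (1 − f)·s²/n with f = n/N = 7150/30220 = 0.23659828.
Var(ȳ) = (1 − 0.23659828)·2914/7150 = 0.76340172·0.40755245 = 0.31112624.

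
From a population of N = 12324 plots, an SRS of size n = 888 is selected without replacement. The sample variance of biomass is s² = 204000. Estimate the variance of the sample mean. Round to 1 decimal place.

Under SRS without replacement, Var(ȳ) = (1 − f)·s²/n with f = n/N = 888/12324 = 0.07205453.
Var(ȳ) = (1 − 0.07205453)·204000/888 = 0.92794547·229.72973 = 213.17666.

213.2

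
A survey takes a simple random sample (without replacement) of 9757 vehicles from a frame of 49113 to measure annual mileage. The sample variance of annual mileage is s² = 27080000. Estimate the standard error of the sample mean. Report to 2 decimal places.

47.16

Under SRS without replacement, Var(ȳ) = (1 − f)·s²/n with f = n/N = 9757/49113 = 0.19866430.
Var(ȳ) = (1 − 0.19866430)·27080000/9757 = 0.80133570·2775.4433 = 2224.0618.
SE(ȳ) = √(2224.0618) = 47.16.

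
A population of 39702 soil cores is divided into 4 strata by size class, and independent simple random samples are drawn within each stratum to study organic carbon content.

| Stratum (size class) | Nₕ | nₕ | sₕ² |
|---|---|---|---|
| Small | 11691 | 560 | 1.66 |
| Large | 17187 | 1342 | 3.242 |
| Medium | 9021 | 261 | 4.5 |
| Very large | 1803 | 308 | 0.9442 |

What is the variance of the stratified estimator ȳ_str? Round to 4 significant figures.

Var(ȳ_str) = Σₕ Wₕ²(1 − fₕ)sₕ²/nₕ with Wₕ = Nₕ/N, N = 39702.
Small: Wₕ = 0.29446879; term = 0.29446879²·(1 − 0.04790009)·1.66/560 = 2.4472658 × 10^-4.
Large: Wₕ = 0.43290011; term = 0.43290011²·(1 − 0.07808227)·3.242/1342 = 4.1737655 × 10^-4.
Medium: Wₕ = 0.22721777; term = 0.22721777²·(1 − 0.02893249)·4.5/261 = 8.6438262 × 10^-4.
Very large: Wₕ = 0.04541333; term = 0.04541333²·(1 − 0.17082640)·0.9442/308 = 5.242343 × 10^-6.
Sum = 0.0015317281.

0.001532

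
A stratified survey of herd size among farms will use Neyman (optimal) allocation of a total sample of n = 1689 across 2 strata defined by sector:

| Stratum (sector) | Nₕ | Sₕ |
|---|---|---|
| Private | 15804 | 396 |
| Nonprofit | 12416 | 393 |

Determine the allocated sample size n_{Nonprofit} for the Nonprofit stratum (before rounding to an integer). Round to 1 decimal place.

Neyman allocation: nₕ = n·NₕSₕ / Σⱼ NⱼSⱼ.
Σ NⱼSⱼ = 15804·396 + 12416·393 = 1.1137872 × 10^7.
n_{Nonprofit} = 1689·12416·393 / (1.1137872 × 10^7) = 739.9.

739.9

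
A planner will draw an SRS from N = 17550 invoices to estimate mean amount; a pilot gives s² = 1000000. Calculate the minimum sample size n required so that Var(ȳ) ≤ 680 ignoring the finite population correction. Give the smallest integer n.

Without fpc, n₀ = s²/D = 1000000/680 = 1470.5882.
Rounding up, n = 1471.

1471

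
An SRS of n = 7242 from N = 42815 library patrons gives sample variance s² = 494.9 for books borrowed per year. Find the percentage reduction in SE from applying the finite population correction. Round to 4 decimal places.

8.8488

f = n/N = 7242/42815 = 0.16914633.
SE_no-fpc = √(s²/n) = 0.26141438; SE_fpc = √((1−f)s²/n) = 0.23828228.
Ratio = √(1−f) = 0.91151175. Reduction = 100·(1 − 0.91151175) = 8.8488%.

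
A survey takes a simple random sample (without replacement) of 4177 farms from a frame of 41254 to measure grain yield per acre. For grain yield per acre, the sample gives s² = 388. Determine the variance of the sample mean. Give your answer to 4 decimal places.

0.0835

Under SRS without replacement, Var(ȳ) = (1 − f)·s²/n with f = n/N = 4177/41254 = 0.10125079.
Var(ȳ) = (1 − 0.10125079)·388/4177 = 0.89874921·0.092889634 = 0.083484485.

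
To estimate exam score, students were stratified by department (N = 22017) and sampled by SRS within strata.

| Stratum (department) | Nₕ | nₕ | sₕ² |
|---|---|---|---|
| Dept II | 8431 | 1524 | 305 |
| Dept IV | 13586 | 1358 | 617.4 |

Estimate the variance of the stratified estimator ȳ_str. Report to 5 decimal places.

0.17985

Var(ȳ_str) = Σₕ Wₕ²(1 − fₕ)sₕ²/nₕ with Wₕ = Nₕ/N, N = 22017.
Dept II: Wₕ = 0.38293137; term = 0.38293137²·(1 − 0.18076148)·305/1524 = 0.024041808.
Dept IV: Wₕ = 0.61706863; term = 0.61706863²·(1 − 0.09995584)·617.4/1358 = 0.15581082.
Sum = 0.17985263.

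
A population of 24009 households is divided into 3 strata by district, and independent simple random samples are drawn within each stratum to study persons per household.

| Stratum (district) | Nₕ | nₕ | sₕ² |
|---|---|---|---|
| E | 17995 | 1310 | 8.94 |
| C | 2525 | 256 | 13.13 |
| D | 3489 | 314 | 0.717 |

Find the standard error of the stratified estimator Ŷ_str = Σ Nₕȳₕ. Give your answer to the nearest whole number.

1539

Var(Ŷ_str) = Σₕ Nₕ²(1 − fₕ)sₕ²/nₕ.
E: 17995²·(1 − 1310/17995)·8.94/1310 = 2.049011 × 10^6.
C: 2525²·(1 − 256/2525)·13.13/256 = 293846.58.
D: 3489²·(1 − 314/3489)·0.717/314 = 25294.972.
Sum = 2.3681526 × 10^6.
SE = √(2.3681526 × 10^6) = 1539.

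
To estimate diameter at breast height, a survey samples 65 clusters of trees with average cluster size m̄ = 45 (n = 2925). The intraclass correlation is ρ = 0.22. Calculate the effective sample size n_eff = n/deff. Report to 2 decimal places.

273.88

deff = 1 + (45 − 1)·0.22 = 1 + 9.68 = 10.68.
n_eff = 2925 / 10.68 = 273.88.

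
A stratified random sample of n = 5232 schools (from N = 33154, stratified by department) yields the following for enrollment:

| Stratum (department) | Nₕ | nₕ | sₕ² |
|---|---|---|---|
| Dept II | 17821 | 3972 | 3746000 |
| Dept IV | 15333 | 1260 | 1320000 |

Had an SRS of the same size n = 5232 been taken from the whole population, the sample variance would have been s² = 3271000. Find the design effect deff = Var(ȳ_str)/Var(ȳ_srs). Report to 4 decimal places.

0.7928

Var(ȳ_str) = Σ Wₕ²(1−fₕ)sₕ²/nₕ with Wₕ = Nₕ/33154:
  Dept II: (17821/33154)²·(1−3972/17821)·3746000/3972 = 211.7567
  Dept IV: (15333/33154)²·(1−1260/15333)·1320000/1260 = 205.65787
  → Var(ȳ_str) = 417.41457.
Var(ȳ_srs) = (1 − 5232/33154)·3271000/5232 = 526.53034.
deff = 417.41457 / 526.53034 = 0.7928.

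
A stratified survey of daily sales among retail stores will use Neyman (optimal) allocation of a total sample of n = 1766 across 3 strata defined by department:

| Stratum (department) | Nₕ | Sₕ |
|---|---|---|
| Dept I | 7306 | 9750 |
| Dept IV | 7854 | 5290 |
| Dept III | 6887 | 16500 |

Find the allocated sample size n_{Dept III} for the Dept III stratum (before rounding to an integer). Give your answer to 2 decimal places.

Neyman allocation: nₕ = n·NₕSₕ / Σⱼ NⱼSⱼ.
Σ NⱼSⱼ = 7306·9750 + 7854·5290 + 6887·16500 = 2.2641666 × 10^8.
n_{Dept III} = 1766·6887·16500 / (2.2641666 × 10^8) = 886.33.

886.33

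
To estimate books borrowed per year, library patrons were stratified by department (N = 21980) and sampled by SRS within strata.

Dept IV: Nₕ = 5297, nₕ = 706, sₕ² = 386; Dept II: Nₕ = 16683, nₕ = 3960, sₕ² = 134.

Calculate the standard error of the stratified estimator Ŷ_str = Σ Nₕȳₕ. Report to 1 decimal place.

4525.3

Var(Ŷ_str) = Σₕ Nₕ²(1 − fₕ)sₕ²/nₕ.
Dept IV: 5297²·(1 − 706/5297)·386/706 = 1.3295965 × 10^7.
Dept II: 16683²·(1 − 3960/16683)·134/3960 = 7.1824612 × 10^6.
Sum = 2.0478426 × 10^7.
SE = √(2.0478426 × 10^7) = 4525.3.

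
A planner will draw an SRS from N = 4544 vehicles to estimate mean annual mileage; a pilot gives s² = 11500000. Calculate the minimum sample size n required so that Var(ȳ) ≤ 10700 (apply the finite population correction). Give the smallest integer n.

Without fpc, n₀ = s²/D = 11500000/10700 = 1074.7664.
With fpc, (1 − n/N)·s²/n ≤ D requires n ≥ n₀/(1 + n₀/N) = 1074.7664/(1 + 1074.7664/4544) = 869.1834.
Rounding up, n = 870.

870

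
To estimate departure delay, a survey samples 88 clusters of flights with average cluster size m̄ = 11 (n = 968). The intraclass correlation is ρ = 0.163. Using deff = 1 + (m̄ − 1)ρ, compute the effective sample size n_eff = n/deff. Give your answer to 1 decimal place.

368.1

deff = 1 + (11 − 1)·0.163 = 1 + 1.63 = 2.63.
n_eff = 968 / 2.63 = 368.1.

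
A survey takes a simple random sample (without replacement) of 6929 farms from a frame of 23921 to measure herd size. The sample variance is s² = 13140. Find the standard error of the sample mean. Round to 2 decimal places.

Under SRS without replacement, Var(ȳ) = (1 − f)·s²/n with f = n/N = 6929/23921 = 0.28966180.
Var(ȳ) = (1 − 0.28966180)·13140/6929 = 0.71033820·1.8963775 = 1.3470694.
SE(ȳ) = √(1.3470694) = 1.16.

1.16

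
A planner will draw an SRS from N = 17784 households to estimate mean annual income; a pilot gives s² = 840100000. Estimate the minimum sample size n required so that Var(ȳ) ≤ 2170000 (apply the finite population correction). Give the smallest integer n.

Without fpc, n₀ = s²/D = 840100000/2170000 = 387.1429.
With fpc, (1 − n/N)·s²/n ≤ D requires n ≥ n₀/(1 + n₀/N) = 387.1429/(1 + 387.1429/17784) = 378.8947.
Rounding up, n = 379.

379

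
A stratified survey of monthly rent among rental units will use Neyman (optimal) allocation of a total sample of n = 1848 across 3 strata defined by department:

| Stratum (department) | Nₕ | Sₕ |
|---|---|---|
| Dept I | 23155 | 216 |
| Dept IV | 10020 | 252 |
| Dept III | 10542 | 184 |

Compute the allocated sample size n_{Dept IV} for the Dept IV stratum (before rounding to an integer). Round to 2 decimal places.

Neyman allocation: nₕ = n·NₕSₕ / Σⱼ NⱼSⱼ.
Σ NⱼSⱼ = 23155·216 + 10020·252 + 10542·184 = 9.466248 × 10^6.
n_{Dept IV} = 1848·10020·252 / (9.466248 × 10^6) = 492.94.

492.94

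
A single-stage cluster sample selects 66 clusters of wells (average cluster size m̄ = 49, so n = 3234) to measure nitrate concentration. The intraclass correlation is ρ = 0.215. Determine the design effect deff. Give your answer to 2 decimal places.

11.32

deff = 1 + (49 − 1)·0.215 = 1 + 10.32 = 11.32.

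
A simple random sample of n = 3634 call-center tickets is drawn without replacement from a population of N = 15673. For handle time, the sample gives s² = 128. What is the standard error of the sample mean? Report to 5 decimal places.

0.16449

Under SRS without replacement, Var(ȳ) = (1 − f)·s²/n with f = n/N = 3634/15673 = 0.23186371.
Var(ȳ) = (1 − 0.23186371)·128/3634 = 0.76813629·0.035222895 = 0.027055984.
SE(ȳ) = √(0.027055984) = 0.16449.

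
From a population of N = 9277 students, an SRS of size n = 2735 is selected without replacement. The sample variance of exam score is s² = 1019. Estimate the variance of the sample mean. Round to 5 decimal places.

Under SRS without replacement, Var(ȳ) = (1 − f)·s²/n with f = n/N = 2735/9277 = 0.29481513.
Var(ȳ) = (1 − 0.29481513)·1019/2735 = 0.70518487·0.3725777 = 0.26273615.

0.26274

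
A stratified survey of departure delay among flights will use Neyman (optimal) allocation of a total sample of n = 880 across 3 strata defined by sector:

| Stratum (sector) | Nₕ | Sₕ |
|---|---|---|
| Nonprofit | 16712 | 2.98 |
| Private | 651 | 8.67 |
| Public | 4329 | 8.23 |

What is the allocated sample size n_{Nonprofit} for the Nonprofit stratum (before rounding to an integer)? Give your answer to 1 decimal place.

Neyman allocation: nₕ = n·NₕSₕ / Σⱼ NⱼSⱼ.
Σ NⱼSⱼ = 16712·2.98 + 651·8.67 + 4329·8.23 = 91073.6.
n_{Nonprofit} = 880·16712·2.98 / 91073.6 = 481.2.

481.2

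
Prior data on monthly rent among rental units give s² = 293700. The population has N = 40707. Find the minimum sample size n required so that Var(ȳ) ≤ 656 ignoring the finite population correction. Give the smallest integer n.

448

Without fpc, n₀ = s²/D = 293700/656 = 447.7134.
Rounding up, n = 448.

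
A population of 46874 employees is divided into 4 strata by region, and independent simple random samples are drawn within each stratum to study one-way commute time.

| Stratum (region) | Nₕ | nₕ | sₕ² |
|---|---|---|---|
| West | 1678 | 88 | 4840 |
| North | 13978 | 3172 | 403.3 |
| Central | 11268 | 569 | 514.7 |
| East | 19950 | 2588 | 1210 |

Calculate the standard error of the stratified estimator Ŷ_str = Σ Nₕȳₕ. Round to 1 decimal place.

Var(Ŷ_str) = Σₕ Nₕ²(1 − fₕ)sₕ²/nₕ.
West: 1678²·(1 − 88/1678)·4840/88 = 1.467411 × 10^8.
North: 13978²·(1 − 3172/13978)·403.3/3172 = 1.920459 × 10^7.
Central: 11268²·(1 − 569/11268)·514.7/569 = 1.0905157 × 10^8.
East: 19950²·(1 − 2588/19950)·1210/2588 = 1.6194359 × 10^8.
Sum = 4.3694085 × 10^8.
SE = √(4.3694085 × 10^8) = 20903.1.

20903.1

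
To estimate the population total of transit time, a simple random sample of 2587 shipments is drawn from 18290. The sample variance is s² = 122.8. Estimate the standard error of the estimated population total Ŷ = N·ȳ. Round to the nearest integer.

Var(Ŷ) = N²·Var(ȳ) = N²·(1 − n/N)·s²/n.
f = 2587/18290 = 0.14144341; Var(ȳ) = 0.85855659·122.8/2587 = 0.040754058.
Var(Ŷ) = 18290² · 0.040754058 = 1.3633215 × 10^7.
SE(Ŷ) = √(1.3633215 × 10^7) = 3692.

3692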